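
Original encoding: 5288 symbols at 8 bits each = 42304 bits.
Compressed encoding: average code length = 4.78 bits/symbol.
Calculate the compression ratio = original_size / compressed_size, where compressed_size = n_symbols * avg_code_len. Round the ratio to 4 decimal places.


original_size = n_symbols * orig_bits = 5288 * 8 = 42304 bits
compressed_size = n_symbols * avg_code_len = 5288 * 4.78 = 25276.64 bits
ratio = original_size / compressed_size = 42304 / 25276.64 = 1.6736

Compression ratio = 1.6736


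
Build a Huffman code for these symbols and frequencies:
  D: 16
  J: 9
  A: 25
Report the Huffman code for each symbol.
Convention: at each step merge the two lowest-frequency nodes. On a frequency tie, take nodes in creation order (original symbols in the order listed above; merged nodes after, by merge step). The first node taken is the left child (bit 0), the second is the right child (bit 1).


Huffman tree construction:
Step 1: Merge J(9) + D(16) = 25
Step 2: Merge A(25) + (J+D)(25) = 50
Read each symbol's code off the tree from the root (left child = 0, right child = 1).

Codes:
  D: 11 (length 2)
  J: 10 (length 2)
  A: 0 (length 1)
Average code length: 75/50 = 1.5000 bits/symbol


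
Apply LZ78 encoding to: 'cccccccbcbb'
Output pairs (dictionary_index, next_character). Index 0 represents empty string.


LZ78 encoding steps:
Dictionary: {0: ''}
Step 1: w='' (idx 0), next='c' -> output (0, 'c'), add 'c' as idx 1
Step 2: w='c' (idx 1), next='c' -> output (1, 'c'), add 'cc' as idx 2
Step 3: w='cc' (idx 2), next='c' -> output (2, 'c'), add 'ccc' as idx 3
Step 4: w='c' (idx 1), next='b' -> output (1, 'b'), add 'cb' as idx 4
Step 5: w='cb' (idx 4), next='b' -> output (4, 'b'), add 'cbb' as idx 5


Encoded: [(0, 'c'), (1, 'c'), (2, 'c'), (1, 'b'), (4, 'b')]


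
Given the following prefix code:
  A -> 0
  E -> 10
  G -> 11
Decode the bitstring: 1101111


Decoding step by step:
Bits 11 -> G
Bits 0 -> A
Bits 11 -> G
Bits 11 -> G


Decoded message: GAGG


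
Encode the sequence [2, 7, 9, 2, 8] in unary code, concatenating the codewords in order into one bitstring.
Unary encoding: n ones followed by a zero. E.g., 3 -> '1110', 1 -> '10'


Encode each number as n ones followed by a terminating 0:
  2 -> 110 (3 bits)
  7 -> 11111110 (8 bits)
  9 -> 1111111110 (10 bits)
  2 -> 110 (3 bits)
  8 -> 111111110 (9 bits)
Total length = 3 + 8 + 10 + 3 + 9 = 33 bits.

Unary([2, 7, 9, 2, 8]) = 110111111101111111110110111111110 (33 bits)


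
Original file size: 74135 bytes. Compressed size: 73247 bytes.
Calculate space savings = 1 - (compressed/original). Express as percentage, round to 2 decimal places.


ratio = compressed/original = 73247/74135 = 0.988022
savings = 1 - ratio = 1 - 0.988022 = 0.011978
as a percentage: 0.011978 * 100 = 1.2%

Space savings = 1 - 73247/74135 = 1.2%


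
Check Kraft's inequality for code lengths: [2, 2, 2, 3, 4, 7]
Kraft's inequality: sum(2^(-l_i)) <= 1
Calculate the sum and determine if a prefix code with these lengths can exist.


Sum = 2^(-2) + 2^(-2) + 2^(-2) + 2^(-3) + 2^(-4) + 2^(-7)
    = 0.25 + 0.25 + 0.25 + 0.125 + 0.0625 + 0.0078125
    = 121/128 = 0.9453125
Since 0.9453125 <= 1, Kraft's inequality IS satisfied.
A prefix code with these lengths CAN exist.

Kraft sum = 0.9453125. Satisfied.


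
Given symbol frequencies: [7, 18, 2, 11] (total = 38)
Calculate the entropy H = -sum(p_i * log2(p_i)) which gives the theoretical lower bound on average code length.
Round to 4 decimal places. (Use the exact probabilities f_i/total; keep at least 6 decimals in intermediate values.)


Per-symbol terms -p_i * log2(p_i) with p_i = f_i/38:
  p = 7/38 = 0.184211: log2(p) = -2.440573, -p*log2(p) = 0.449579
  p = 18/38 = 0.473684: log2(p) = -1.078003, -p*log2(p) = 0.510633
  p = 2/38 = 0.052632: log2(p) = -4.247928, -p*log2(p) = 0.223575
  p = 11/38 = 0.289474: log2(p) = -1.788496, -p*log2(p) = 0.517722
H = 0.449579 + 0.510633 + 0.223575 + 0.517722 = 1.701509

H = 1.7015 bits/symbol


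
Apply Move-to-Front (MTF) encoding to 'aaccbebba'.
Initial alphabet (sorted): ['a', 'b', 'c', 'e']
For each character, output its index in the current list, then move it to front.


MTF encoding:
'a': index 0 in ['a', 'b', 'c', 'e'] -> ['a', 'b', 'c', 'e']
'a': index 0 in ['a', 'b', 'c', 'e'] -> ['a', 'b', 'c', 'e']
'c': index 2 in ['a', 'b', 'c', 'e'] -> ['c', 'a', 'b', 'e']
'c': index 0 in ['c', 'a', 'b', 'e'] -> ['c', 'a', 'b', 'e']
'b': index 2 in ['c', 'a', 'b', 'e'] -> ['b', 'c', 'a', 'e']
'e': index 3 in ['b', 'c', 'a', 'e'] -> ['e', 'b', 'c', 'a']
'b': index 1 in ['e', 'b', 'c', 'a'] -> ['b', 'e', 'c', 'a']
'b': index 0 in ['b', 'e', 'c', 'a'] -> ['b', 'e', 'c', 'a']
'a': index 3 in ['b', 'e', 'c', 'a'] -> ['a', 'b', 'e', 'c']


Output: [0, 0, 2, 0, 2, 3, 1, 0, 3]


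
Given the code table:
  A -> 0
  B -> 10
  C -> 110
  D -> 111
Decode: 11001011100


Decoding:
110 -> C
0 -> A
10 -> B
111 -> D
0 -> A
0 -> A


Result: CABDAA


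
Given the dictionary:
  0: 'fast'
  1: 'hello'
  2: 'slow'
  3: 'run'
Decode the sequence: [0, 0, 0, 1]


Look up each index in the dictionary:
  0 -> 'fast'
  0 -> 'fast'
  0 -> 'fast'
  1 -> 'hello'

Decoded: "fast fast fast hello"


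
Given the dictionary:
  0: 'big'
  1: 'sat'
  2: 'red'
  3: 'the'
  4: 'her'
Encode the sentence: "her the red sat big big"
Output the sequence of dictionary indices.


Look up each word in the dictionary:
  'her' -> 4
  'the' -> 3
  'red' -> 2
  'sat' -> 1
  'big' -> 0
  'big' -> 0

Encoded: [4, 3, 2, 1, 0, 0]


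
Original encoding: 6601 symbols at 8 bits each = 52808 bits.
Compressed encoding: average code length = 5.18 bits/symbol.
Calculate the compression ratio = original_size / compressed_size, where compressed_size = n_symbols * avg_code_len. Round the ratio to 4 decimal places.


original_size = n_symbols * orig_bits = 6601 * 8 = 52808 bits
compressed_size = n_symbols * avg_code_len = 6601 * 5.18 = 34193.18 bits
ratio = original_size / compressed_size = 52808 / 34193.18 = 1.5444

Compression ratio = 1.5444


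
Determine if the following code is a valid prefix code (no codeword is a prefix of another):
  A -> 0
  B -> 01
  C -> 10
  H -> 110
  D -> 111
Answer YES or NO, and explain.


Checking each pair (does one codeword prefix another?):
  A='0' vs B='01': prefix -- VIOLATION

NO -- this is NOT a valid prefix code. A (0) is a prefix of B (01).


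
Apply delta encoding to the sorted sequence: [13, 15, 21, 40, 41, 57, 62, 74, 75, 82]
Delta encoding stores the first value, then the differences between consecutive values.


First value: 13
Deltas:
  15 - 13 = 2
  21 - 15 = 6
  40 - 21 = 19
  41 - 40 = 1
  57 - 41 = 16
  62 - 57 = 5
  74 - 62 = 12
  75 - 74 = 1
  82 - 75 = 7


Delta encoded: [13, 2, 6, 19, 1, 16, 5, 12, 1, 7]


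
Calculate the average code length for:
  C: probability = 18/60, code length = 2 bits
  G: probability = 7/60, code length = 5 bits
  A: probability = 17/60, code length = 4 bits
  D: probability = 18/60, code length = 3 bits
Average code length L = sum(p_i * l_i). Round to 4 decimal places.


Weighted contributions p_i * l_i:
  C: (18/60) * 2 = 36/60
  G: (7/60) * 5 = 35/60
  A: (17/60) * 4 = 68/60
  D: (18/60) * 3 = 54/60
Sum = (36 + 35 + 68 + 54)/60 = 193/60

L = 193/60 = 3.2167 bits/symbol


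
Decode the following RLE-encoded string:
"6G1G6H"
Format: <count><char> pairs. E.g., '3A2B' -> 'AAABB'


Expanding each <count><char> pair:
  6G -> 'GGGGGG'
  1G -> 'G'
  6H -> 'HHHHHH'

Decoded = GGGGGGGHHHHHH


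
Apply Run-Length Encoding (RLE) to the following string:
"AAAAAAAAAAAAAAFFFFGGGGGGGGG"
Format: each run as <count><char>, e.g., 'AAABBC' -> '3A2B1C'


Scanning runs left to right:
  i=0: run of 'A' x 14 -> '14A'
  i=14: run of 'F' x 4 -> '4F'
  i=18: run of 'G' x 9 -> '9G'

RLE = 14A4F9G


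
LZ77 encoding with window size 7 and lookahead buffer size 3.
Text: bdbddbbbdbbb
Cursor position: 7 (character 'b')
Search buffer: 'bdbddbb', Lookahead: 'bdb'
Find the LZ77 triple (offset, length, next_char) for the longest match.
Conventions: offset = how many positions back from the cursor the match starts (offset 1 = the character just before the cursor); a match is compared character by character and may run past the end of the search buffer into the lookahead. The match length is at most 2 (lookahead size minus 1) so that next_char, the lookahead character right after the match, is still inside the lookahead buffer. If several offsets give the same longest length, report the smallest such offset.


Try each offset into the search buffer:
  offset=1 (pos 6, char 'b'): match length 1
  offset=2 (pos 5, char 'b'): match length 1
  offset=3 (pos 4, char 'd'): match length 0
  offset=4 (pos 3, char 'd'): match length 0
  offset=5 (pos 2, char 'b'): match length 2
  offset=6 (pos 1, char 'd'): match length 0
  offset=7 (pos 0, char 'b'): match length 2
Longest match has length 2, found at offsets 5, 7; take the smallest, offset 5.
next_char = character at position 7 + 2 = 9 -> 'b'

Best match: offset=5, length=2 (matching 'bd' starting at position 2)
LZ77 triple: (5, 2, 'b')


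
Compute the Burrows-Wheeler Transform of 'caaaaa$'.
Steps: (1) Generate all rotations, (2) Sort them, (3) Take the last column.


Rotations (sorted):
  0: $caaaaa -> last char: a
  1: a$caaaa -> last char: a
  2: aa$caaa -> last char: a
  3: aaa$caa -> last char: a
  4: aaaa$ca -> last char: a
  5: aaaaa$c -> last char: c
  6: caaaaa$ -> last char: $


BWT = aaaaac$


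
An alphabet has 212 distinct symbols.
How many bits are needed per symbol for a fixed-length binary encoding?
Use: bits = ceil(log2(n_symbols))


log2(212) = 7.7279
Bracket: 2^7 = 128 < 212 <= 2^8 = 256
So ceil(log2(212)) = 8

bits = ceil(log2(212)) = ceil(7.7279) = 8 bits


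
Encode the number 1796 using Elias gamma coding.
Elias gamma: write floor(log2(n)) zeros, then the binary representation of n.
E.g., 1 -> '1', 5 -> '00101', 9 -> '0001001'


num_bits = floor(log2(1796)) + 1 = 11
leading_zeros = num_bits - 1 = 10
binary(1796) = 11100000100

Elias gamma(1796) = '0000000000' + '11100000100' = 000000000011100000100 (21 bits)


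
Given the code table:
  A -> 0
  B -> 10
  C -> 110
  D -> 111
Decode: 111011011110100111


Decoding:
111 -> D
0 -> A
110 -> C
111 -> D
10 -> B
10 -> B
0 -> A
111 -> D


Result: DACDBBAD


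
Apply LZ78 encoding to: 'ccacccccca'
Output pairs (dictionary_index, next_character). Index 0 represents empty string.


LZ78 encoding steps:
Dictionary: {0: ''}
Step 1: w='' (idx 0), next='c' -> output (0, 'c'), add 'c' as idx 1
Step 2: w='c' (idx 1), next='a' -> output (1, 'a'), add 'ca' as idx 2
Step 3: w='c' (idx 1), next='c' -> output (1, 'c'), add 'cc' as idx 3
Step 4: w='cc' (idx 3), next='c' -> output (3, 'c'), add 'ccc' as idx 4
Step 5: w='ca' (idx 2), end of input -> output (2, '')


Encoded: [(0, 'c'), (1, 'a'), (1, 'c'), (3, 'c'), (2, '')]


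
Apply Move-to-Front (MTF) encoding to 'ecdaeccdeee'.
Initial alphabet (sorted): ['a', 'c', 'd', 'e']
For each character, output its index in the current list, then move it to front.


MTF encoding:
'e': index 3 in ['a', 'c', 'd', 'e'] -> ['e', 'a', 'c', 'd']
'c': index 2 in ['e', 'a', 'c', 'd'] -> ['c', 'e', 'a', 'd']
'd': index 3 in ['c', 'e', 'a', 'd'] -> ['d', 'c', 'e', 'a']
'a': index 3 in ['d', 'c', 'e', 'a'] -> ['a', 'd', 'c', 'e']
'e': index 3 in ['a', 'd', 'c', 'e'] -> ['e', 'a', 'd', 'c']
'c': index 3 in ['e', 'a', 'd', 'c'] -> ['c', 'e', 'a', 'd']
'c': index 0 in ['c', 'e', 'a', 'd'] -> ['c', 'e', 'a', 'd']
'd': index 3 in ['c', 'e', 'a', 'd'] -> ['d', 'c', 'e', 'a']
'e': index 2 in ['d', 'c', 'e', 'a'] -> ['e', 'd', 'c', 'a']
'e': index 0 in ['e', 'd', 'c', 'a'] -> ['e', 'd', 'c', 'a']
'e': index 0 in ['e', 'd', 'c', 'a'] -> ['e', 'd', 'c', 'a']


Output: [3, 2, 3, 3, 3, 3, 0, 3, 2, 0, 0]


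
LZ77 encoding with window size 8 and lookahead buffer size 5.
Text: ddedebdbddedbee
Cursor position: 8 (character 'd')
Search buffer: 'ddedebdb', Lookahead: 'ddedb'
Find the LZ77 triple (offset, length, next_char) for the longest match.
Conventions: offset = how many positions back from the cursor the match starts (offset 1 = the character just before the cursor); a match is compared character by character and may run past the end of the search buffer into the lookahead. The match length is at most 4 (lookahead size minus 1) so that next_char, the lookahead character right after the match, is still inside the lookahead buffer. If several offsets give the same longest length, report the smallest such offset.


Try each offset into the search buffer:
  offset=1 (pos 7, char 'b'): match length 0
  offset=2 (pos 6, char 'd'): match length 1
  offset=3 (pos 5, char 'b'): match length 0
  offset=4 (pos 4, char 'e'): match length 0
  offset=5 (pos 3, char 'd'): match length 1
  offset=6 (pos 2, char 'e'): match length 0
  offset=7 (pos 1, char 'd'): match length 1
  offset=8 (pos 0, char 'd'): match length 4
Longest match has length 4 at offset 8.
next_char = character at position 8 + 4 = 12 -> 'b'

Best match: offset=8, length=4 (matching 'dded' starting at position 0)
LZ77 triple: (8, 4, 'b')


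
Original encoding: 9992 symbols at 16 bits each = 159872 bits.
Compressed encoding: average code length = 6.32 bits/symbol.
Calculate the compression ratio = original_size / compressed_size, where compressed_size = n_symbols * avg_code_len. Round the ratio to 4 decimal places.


original_size = n_symbols * orig_bits = 9992 * 16 = 159872 bits
compressed_size = n_symbols * avg_code_len = 9992 * 6.32 = 63149.44 bits
ratio = original_size / compressed_size = 159872 / 63149.44 = 2.5316

Compression ratio = 2.5316


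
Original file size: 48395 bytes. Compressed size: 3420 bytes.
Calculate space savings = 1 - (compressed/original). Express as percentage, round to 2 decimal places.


ratio = compressed/original = 3420/48395 = 0.070668
savings = 1 - ratio = 1 - 0.070668 = 0.929332
as a percentage: 0.929332 * 100 = 92.93%

Space savings = 1 - 3420/48395 = 92.93%


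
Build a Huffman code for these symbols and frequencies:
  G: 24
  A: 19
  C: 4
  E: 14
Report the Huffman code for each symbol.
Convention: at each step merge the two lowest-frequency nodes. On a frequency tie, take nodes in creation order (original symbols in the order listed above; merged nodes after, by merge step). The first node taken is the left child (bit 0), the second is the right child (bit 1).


Huffman tree construction:
Step 1: Merge C(4) + E(14) = 18
Step 2: Merge (C+E)(18) + A(19) = 37
Step 3: Merge G(24) + ((C+E)+A)(37) = 61
Read each symbol's code off the tree from the root (left child = 0, right child = 1).

Codes:
  G: 0 (length 1)
  A: 11 (length 2)
  C: 100 (length 3)
  E: 101 (length 3)
Average code length: 116/61 = 1.9016 bits/symbol


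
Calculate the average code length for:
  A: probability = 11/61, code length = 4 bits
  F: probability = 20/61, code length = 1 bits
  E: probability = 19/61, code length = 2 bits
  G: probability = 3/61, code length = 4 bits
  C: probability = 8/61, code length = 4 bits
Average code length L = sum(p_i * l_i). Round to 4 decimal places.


Weighted contributions p_i * l_i:
  A: (11/61) * 4 = 44/61
  F: (20/61) * 1 = 20/61
  E: (19/61) * 2 = 38/61
  G: (3/61) * 4 = 12/61
  C: (8/61) * 4 = 32/61
Sum = (44 + 20 + 38 + 12 + 32)/61 = 146/61

L = 146/61 = 2.3934 bits/symbol


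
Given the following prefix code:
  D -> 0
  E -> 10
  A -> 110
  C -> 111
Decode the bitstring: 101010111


Decoding step by step:
Bits 10 -> E
Bits 10 -> E
Bits 10 -> E
Bits 111 -> C


Decoded message: EEEC


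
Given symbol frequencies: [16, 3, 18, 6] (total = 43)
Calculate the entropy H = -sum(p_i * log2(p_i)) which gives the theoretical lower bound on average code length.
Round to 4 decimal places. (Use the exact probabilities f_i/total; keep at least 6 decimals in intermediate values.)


Per-symbol terms -p_i * log2(p_i) with p_i = f_i/43:
  p = 16/43 = 0.372093: log2(p) = -1.426265, -p*log2(p) = 0.530703
  p = 3/43 = 0.069767: log2(p) = -3.841302, -p*log2(p) = 0.267998
  p = 18/43 = 0.418605: log2(p) = -1.256340, -p*log2(p) = 0.525910
  p = 6/43 = 0.139535: log2(p) = -2.841302, -p*log2(p) = 0.396461
H = 0.530703 + 0.267998 + 0.525910 + 0.396461 = 1.721072

H = 1.7211 bits/symbol


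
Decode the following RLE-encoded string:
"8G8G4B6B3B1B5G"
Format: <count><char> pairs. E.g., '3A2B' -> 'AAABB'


Expanding each <count><char> pair:
  8G -> 'GGGGGGGG'
  8G -> 'GGGGGGGG'
  4B -> 'BBBB'
  6B -> 'BBBBBB'
  3B -> 'BBB'
  1B -> 'B'
  5G -> 'GGGGG'

Decoded = GGGGGGGGGGGGGGGGBBBBBBBBBBBBBBGGGGG


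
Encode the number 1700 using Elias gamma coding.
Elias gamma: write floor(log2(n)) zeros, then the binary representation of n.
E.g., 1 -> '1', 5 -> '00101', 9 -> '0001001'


num_bits = floor(log2(1700)) + 1 = 11
leading_zeros = num_bits - 1 = 10
binary(1700) = 11010100100

Elias gamma(1700) = '0000000000' + '11010100100' = 000000000011010100100 (21 bits)


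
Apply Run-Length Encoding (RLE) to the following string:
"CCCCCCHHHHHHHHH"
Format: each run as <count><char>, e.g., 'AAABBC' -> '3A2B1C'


Scanning runs left to right:
  i=0: run of 'C' x 6 -> '6C'
  i=6: run of 'H' x 9 -> '9H'

RLE = 6C9H


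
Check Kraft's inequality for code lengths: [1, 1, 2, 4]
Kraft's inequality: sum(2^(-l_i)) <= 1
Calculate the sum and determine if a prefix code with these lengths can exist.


Sum = 2^(-1) + 2^(-1) + 2^(-2) + 2^(-4)
    = 0.5 + 0.5 + 0.25 + 0.0625
    = 21/16 = 1.3125
Since 1.3125 > 1, Kraft's inequality is NOT satisfied.
A prefix code with these lengths CANNOT exist.

Kraft sum = 1.3125. Not satisfied.


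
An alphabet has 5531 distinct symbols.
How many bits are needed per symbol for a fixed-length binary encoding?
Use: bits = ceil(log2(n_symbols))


log2(5531) = 12.4333
Bracket: 2^12 = 4096 < 5531 <= 2^13 = 8192
So ceil(log2(5531)) = 13

bits = ceil(log2(5531)) = ceil(12.4333) = 13 bits


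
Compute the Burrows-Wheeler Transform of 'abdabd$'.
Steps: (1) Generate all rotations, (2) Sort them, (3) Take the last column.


Rotations (sorted):
  0: $abdabd -> last char: d
  1: abd$abd -> last char: d
  2: abdabd$ -> last char: $
  3: bd$abda -> last char: a
  4: bdabd$a -> last char: a
  5: d$abdab -> last char: b
  6: dabd$ab -> last char: b


BWT = dd$aabb


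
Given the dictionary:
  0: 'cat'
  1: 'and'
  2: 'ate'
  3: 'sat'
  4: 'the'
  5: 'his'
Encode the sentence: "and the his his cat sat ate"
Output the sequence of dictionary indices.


Look up each word in the dictionary:
  'and' -> 1
  'the' -> 4
  'his' -> 5
  'his' -> 5
  'cat' -> 0
  'sat' -> 3
  'ate' -> 2

Encoded: [1, 4, 5, 5, 0, 3, 2]


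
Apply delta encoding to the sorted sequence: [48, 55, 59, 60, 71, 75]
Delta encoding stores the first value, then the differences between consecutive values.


First value: 48
Deltas:
  55 - 48 = 7
  59 - 55 = 4
  60 - 59 = 1
  71 - 60 = 11
  75 - 71 = 4


Delta encoded: [48, 7, 4, 1, 11, 4]


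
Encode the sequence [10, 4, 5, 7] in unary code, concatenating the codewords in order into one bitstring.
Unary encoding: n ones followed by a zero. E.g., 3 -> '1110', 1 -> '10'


Encode each number as n ones followed by a terminating 0:
  10 -> 11111111110 (11 bits)
  4 -> 11110 (5 bits)
  5 -> 111110 (6 bits)
  7 -> 11111110 (8 bits)
Total length = 11 + 5 + 6 + 8 = 30 bits.

Unary([10, 4, 5, 7]) = 111111111101111011111011111110 (30 bits)


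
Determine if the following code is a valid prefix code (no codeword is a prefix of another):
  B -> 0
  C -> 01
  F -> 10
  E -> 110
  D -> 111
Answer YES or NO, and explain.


Checking each pair (does one codeword prefix another?):
  B='0' vs C='01': prefix -- VIOLATION

NO -- this is NOT a valid prefix code. B (0) is a prefix of C (01).


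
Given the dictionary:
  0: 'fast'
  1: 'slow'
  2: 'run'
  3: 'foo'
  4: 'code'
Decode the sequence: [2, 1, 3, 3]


Look up each index in the dictionary:
  2 -> 'run'
  1 -> 'slow'
  3 -> 'foo'
  3 -> 'foo'

Decoded: "run slow foo foo"


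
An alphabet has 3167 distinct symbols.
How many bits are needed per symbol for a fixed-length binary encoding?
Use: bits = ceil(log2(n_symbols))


log2(3167) = 11.6289
Bracket: 2^11 = 2048 < 3167 <= 2^12 = 4096
So ceil(log2(3167)) = 12

bits = ceil(log2(3167)) = ceil(11.6289) = 12 bits


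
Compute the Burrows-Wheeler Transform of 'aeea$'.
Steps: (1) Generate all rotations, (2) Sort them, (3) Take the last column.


Rotations (sorted):
  0: $aeea -> last char: a
  1: a$aee -> last char: e
  2: aeea$ -> last char: $
  3: ea$ae -> last char: e
  4: eea$a -> last char: a


BWT = ae$ea


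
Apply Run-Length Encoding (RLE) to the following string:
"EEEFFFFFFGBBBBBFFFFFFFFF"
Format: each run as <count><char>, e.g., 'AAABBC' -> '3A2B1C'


Scanning runs left to right:
  i=0: run of 'E' x 3 -> '3E'
  i=3: run of 'F' x 6 -> '6F'
  i=9: run of 'G' x 1 -> '1G'
  i=10: run of 'B' x 5 -> '5B'
  i=15: run of 'F' x 9 -> '9F'

RLE = 3E6F1G5B9F


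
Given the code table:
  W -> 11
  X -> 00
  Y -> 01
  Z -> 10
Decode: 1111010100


Decoding:
11 -> W
11 -> W
01 -> Y
01 -> Y
00 -> X


Result: WWYYX


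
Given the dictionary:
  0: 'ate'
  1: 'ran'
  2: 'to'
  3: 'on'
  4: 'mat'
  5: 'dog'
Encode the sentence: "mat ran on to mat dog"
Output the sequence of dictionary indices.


Look up each word in the dictionary:
  'mat' -> 4
  'ran' -> 1
  'on' -> 3
  'to' -> 2
  'mat' -> 4
  'dog' -> 5

Encoded: [4, 1, 3, 2, 4, 5]


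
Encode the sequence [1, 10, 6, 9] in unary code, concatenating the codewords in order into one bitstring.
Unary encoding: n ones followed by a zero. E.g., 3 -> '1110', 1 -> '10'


Encode each number as n ones followed by a terminating 0:
  1 -> 10 (2 bits)
  10 -> 11111111110 (11 bits)
  6 -> 1111110 (7 bits)
  9 -> 1111111110 (10 bits)
Total length = 2 + 11 + 7 + 10 = 30 bits.

Unary([1, 10, 6, 9]) = 101111111111011111101111111110 (30 bits)


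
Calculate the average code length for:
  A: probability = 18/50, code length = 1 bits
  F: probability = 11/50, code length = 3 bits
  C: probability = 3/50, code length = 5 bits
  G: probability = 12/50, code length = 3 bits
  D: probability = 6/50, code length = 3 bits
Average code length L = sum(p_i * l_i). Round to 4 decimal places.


Weighted contributions p_i * l_i:
  A: (18/50) * 1 = 18/50
  F: (11/50) * 3 = 33/50
  C: (3/50) * 5 = 15/50
  G: (12/50) * 3 = 36/50
  D: (6/50) * 3 = 18/50
Sum = (18 + 33 + 15 + 36 + 18)/50 = 120/50

L = 120/50 = 2.4000 bits/symbol


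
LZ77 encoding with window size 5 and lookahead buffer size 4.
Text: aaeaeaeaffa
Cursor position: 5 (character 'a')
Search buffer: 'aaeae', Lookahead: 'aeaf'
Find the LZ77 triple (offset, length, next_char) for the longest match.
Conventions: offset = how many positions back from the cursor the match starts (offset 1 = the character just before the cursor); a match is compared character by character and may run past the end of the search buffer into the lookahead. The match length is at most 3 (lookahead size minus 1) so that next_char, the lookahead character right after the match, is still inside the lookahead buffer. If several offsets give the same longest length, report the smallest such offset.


Try each offset into the search buffer:
  offset=1 (pos 4, char 'e'): match length 0
  offset=2 (pos 3, char 'a'): match length 3
  offset=3 (pos 2, char 'e'): match length 0
  offset=4 (pos 1, char 'a'): match length 3
  offset=5 (pos 0, char 'a'): match length 1
Longest match has length 3, found at offsets 2, 4; take the smallest, offset 2.
next_char = character at position 5 + 3 = 8 -> 'f'

Best match: offset=2, length=3 (matching 'aea' starting at position 3)
LZ77 triple: (2, 3, 'f')


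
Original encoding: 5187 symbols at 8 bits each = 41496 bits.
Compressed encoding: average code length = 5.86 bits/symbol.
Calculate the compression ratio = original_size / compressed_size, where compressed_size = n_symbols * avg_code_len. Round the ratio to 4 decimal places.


original_size = n_symbols * orig_bits = 5187 * 8 = 41496 bits
compressed_size = n_symbols * avg_code_len = 5187 * 5.86 = 30395.82 bits
ratio = original_size / compressed_size = 41496 / 30395.82 = 1.3652

Compression ratio = 1.3652


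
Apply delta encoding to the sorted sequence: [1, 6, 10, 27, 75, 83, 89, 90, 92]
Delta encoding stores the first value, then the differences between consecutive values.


First value: 1
Deltas:
  6 - 1 = 5
  10 - 6 = 4
  27 - 10 = 17
  75 - 27 = 48
  83 - 75 = 8
  89 - 83 = 6
  90 - 89 = 1
  92 - 90 = 2


Delta encoded: [1, 5, 4, 17, 48, 8, 6, 1, 2]


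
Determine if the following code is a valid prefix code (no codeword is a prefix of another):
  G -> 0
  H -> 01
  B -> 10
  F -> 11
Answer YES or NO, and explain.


Checking each pair (does one codeword prefix another?):
  G='0' vs H='01': prefix -- VIOLATION

NO -- this is NOT a valid prefix code. G (0) is a prefix of H (01).


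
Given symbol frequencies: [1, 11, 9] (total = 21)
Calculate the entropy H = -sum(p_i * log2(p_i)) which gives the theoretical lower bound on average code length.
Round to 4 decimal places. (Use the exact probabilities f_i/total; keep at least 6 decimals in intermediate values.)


Per-symbol terms -p_i * log2(p_i) with p_i = f_i/21:
  p = 1/21 = 0.047619: log2(p) = -4.392317, -p*log2(p) = 0.209158
  p = 11/21 = 0.523810: log2(p) = -0.932886, -p*log2(p) = 0.488654
  p = 9/21 = 0.428571: log2(p) = -1.222392, -p*log2(p) = 0.523882
H = 0.209158 + 0.488654 + 0.523882 = 1.221694

H = 1.2217 bits/symbol


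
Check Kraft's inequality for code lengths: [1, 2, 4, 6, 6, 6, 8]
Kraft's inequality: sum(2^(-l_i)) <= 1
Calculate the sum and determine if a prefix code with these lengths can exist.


Sum = 2^(-1) + 2^(-2) + 2^(-4) + 2^(-6) + 2^(-6) + 2^(-6) + 2^(-8)
    = 0.5 + 0.25 + 0.0625 + 0.015625 + 0.015625 + 0.015625 + 0.00390625
    = 221/256 = 0.86328125
Since 0.86328125 <= 1, Kraft's inequality IS satisfied.
A prefix code with these lengths CAN exist.

Kraft sum = 0.86328125. Satisfied.


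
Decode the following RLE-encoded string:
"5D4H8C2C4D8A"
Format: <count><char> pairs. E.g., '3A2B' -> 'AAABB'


Expanding each <count><char> pair:
  5D -> 'DDDDD'
  4H -> 'HHHH'
  8C -> 'CCCCCCCC'
  2C -> 'CC'
  4D -> 'DDDD'
  8A -> 'AAAAAAAA'

Decoded = DDDDDHHHHCCCCCCCCCCDDDDAAAAAAAA


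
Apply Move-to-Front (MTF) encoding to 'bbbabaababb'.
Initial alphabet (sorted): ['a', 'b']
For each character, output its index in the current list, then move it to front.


MTF encoding:
'b': index 1 in ['a', 'b'] -> ['b', 'a']
'b': index 0 in ['b', 'a'] -> ['b', 'a']
'b': index 0 in ['b', 'a'] -> ['b', 'a']
'a': index 1 in ['b', 'a'] -> ['a', 'b']
'b': index 1 in ['a', 'b'] -> ['b', 'a']
'a': index 1 in ['b', 'a'] -> ['a', 'b']
'a': index 0 in ['a', 'b'] -> ['a', 'b']
'b': index 1 in ['a', 'b'] -> ['b', 'a']
'a': index 1 in ['b', 'a'] -> ['a', 'b']
'b': index 1 in ['a', 'b'] -> ['b', 'a']
'b': index 0 in ['b', 'a'] -> ['b', 'a']


Output: [1, 0, 0, 1, 1, 1, 0, 1, 1, 1, 0]


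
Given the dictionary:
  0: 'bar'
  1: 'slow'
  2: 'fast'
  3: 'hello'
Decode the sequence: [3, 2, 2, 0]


Look up each index in the dictionary:
  3 -> 'hello'
  2 -> 'fast'
  2 -> 'fast'
  0 -> 'bar'

Decoded: "hello fast fast bar"


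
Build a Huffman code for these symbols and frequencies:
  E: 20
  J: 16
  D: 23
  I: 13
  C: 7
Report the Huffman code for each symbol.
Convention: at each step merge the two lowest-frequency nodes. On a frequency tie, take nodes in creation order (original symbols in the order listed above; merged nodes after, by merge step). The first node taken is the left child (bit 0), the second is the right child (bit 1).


Huffman tree construction:
Step 1: Merge C(7) + I(13) = 20
Step 2: Merge J(16) + E(20) = 36
Step 3: Merge (C+I)(20) + D(23) = 43
Step 4: Merge (J+E)(36) + ((C+I)+D)(43) = 79
Read each symbol's code off the tree from the root (left child = 0, right child = 1).

Codes:
  E: 01 (length 2)
  J: 00 (length 2)
  D: 11 (length 2)
  I: 101 (length 3)
  C: 100 (length 3)
Average code length: 178/79 = 2.2532 bits/symbol


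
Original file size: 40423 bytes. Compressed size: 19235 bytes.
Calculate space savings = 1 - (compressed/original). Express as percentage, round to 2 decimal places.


ratio = compressed/original = 19235/40423 = 0.475843
savings = 1 - ratio = 1 - 0.475843 = 0.524157
as a percentage: 0.524157 * 100 = 52.42%

Space savings = 1 - 19235/40423 = 52.42%


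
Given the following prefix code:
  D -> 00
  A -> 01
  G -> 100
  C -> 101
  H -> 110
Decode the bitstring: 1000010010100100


Decoding step by step:
Bits 100 -> G
Bits 00 -> D
Bits 100 -> G
Bits 101 -> C
Bits 00 -> D
Bits 100 -> G


Decoded message: GDGCDG


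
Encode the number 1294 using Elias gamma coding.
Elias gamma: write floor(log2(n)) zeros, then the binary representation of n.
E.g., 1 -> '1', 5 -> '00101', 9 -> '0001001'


num_bits = floor(log2(1294)) + 1 = 11
leading_zeros = num_bits - 1 = 10
binary(1294) = 10100001110

Elias gamma(1294) = '0000000000' + '10100001110' = 000000000010100001110 (21 bits)


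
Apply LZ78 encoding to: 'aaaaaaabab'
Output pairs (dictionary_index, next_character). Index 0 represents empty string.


LZ78 encoding steps:
Dictionary: {0: ''}
Step 1: w='' (idx 0), next='a' -> output (0, 'a'), add 'a' as idx 1
Step 2: w='a' (idx 1), next='a' -> output (1, 'a'), add 'aa' as idx 2
Step 3: w='aa' (idx 2), next='a' -> output (2, 'a'), add 'aaa' as idx 3
Step 4: w='a' (idx 1), next='b' -> output (1, 'b'), add 'ab' as idx 4
Step 5: w='ab' (idx 4), end of input -> output (4, '')


Encoded: [(0, 'a'), (1, 'a'), (2, 'a'), (1, 'b'), (4, '')]


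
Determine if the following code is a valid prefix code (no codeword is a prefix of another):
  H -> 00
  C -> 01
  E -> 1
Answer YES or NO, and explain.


Checking each pair (does one codeword prefix another?):
  H='00' vs C='01': no prefix
  H='00' vs E='1': no prefix
  C='01' vs H='00': no prefix
  C='01' vs E='1': no prefix
  E='1' vs H='00': no prefix
  E='1' vs C='01': no prefix
No violation found over all pairs.

YES -- this is a valid prefix code. No codeword is a prefix of any other codeword.


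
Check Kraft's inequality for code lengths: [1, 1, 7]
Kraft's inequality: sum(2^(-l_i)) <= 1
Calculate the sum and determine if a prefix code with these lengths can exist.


Sum = 2^(-1) + 2^(-1) + 2^(-7)
    = 0.5 + 0.5 + 0.0078125
    = 129/128 = 1.0078125
Since 1.0078125 > 1, Kraft's inequality is NOT satisfied.
A prefix code with these lengths CANNOT exist.

Kraft sum = 1.0078125. Not satisfied.


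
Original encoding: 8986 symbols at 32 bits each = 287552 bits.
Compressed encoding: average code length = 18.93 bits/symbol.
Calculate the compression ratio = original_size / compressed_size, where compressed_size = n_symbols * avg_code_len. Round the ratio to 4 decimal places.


original_size = n_symbols * orig_bits = 8986 * 32 = 287552 bits
compressed_size = n_symbols * avg_code_len = 8986 * 18.93 = 170104.98 bits
ratio = original_size / compressed_size = 287552 / 170104.98 = 1.6904

Compression ratio = 1.6904


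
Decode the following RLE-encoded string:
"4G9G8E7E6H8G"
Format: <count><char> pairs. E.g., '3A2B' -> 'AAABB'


Expanding each <count><char> pair:
  4G -> 'GGGG'
  9G -> 'GGGGGGGGG'
  8E -> 'EEEEEEEE'
  7E -> 'EEEEEEE'
  6H -> 'HHHHHH'
  8G -> 'GGGGGGGG'

Decoded = GGGGGGGGGGGGGEEEEEEEEEEEEEEEHHHHHHGGGGGGGG


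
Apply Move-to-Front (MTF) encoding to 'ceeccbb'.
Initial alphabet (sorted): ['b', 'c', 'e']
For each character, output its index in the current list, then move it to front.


MTF encoding:
'c': index 1 in ['b', 'c', 'e'] -> ['c', 'b', 'e']
'e': index 2 in ['c', 'b', 'e'] -> ['e', 'c', 'b']
'e': index 0 in ['e', 'c', 'b'] -> ['e', 'c', 'b']
'c': index 1 in ['e', 'c', 'b'] -> ['c', 'e', 'b']
'c': index 0 in ['c', 'e', 'b'] -> ['c', 'e', 'b']
'b': index 2 in ['c', 'e', 'b'] -> ['b', 'c', 'e']
'b': index 0 in ['b', 'c', 'e'] -> ['b', 'c', 'e']


Output: [1, 2, 0, 1, 0, 2, 0]


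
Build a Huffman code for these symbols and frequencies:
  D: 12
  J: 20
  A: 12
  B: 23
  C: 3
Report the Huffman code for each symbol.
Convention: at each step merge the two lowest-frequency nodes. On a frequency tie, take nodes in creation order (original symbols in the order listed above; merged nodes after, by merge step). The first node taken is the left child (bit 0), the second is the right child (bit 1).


Huffman tree construction:
Step 1: Merge C(3) + D(12) = 15
Step 2: Merge A(12) + (C+D)(15) = 27
Step 3: Merge J(20) + B(23) = 43
Step 4: Merge (A+(C+D))(27) + (J+B)(43) = 70
Read each symbol's code off the tree from the root (left child = 0, right child = 1).

Codes:
  D: 011 (length 3)
  J: 10 (length 2)
  A: 00 (length 2)
  B: 11 (length 2)
  C: 010 (length 3)
Average code length: 155/70 = 2.2143 bits/symbol


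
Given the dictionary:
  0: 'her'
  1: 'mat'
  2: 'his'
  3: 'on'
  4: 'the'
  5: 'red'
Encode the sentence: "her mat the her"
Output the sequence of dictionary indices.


Look up each word in the dictionary:
  'her' -> 0
  'mat' -> 1
  'the' -> 4
  'her' -> 0

Encoded: [0, 1, 4, 0]


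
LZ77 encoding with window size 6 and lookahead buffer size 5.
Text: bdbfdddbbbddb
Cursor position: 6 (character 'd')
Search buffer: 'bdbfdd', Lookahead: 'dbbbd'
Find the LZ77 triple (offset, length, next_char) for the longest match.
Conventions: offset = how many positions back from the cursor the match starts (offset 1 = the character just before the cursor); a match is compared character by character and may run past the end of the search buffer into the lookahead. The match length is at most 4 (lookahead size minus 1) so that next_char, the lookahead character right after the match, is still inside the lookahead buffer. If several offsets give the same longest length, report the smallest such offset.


Try each offset into the search buffer:
  offset=1 (pos 5, char 'd'): match length 1
  offset=2 (pos 4, char 'd'): match length 1
  offset=3 (pos 3, char 'f'): match length 0
  offset=4 (pos 2, char 'b'): match length 0
  offset=5 (pos 1, char 'd'): match length 2
  offset=6 (pos 0, char 'b'): match length 0
Longest match has length 2 at offset 5.
next_char = character at position 6 + 2 = 8 -> 'b'

Best match: offset=5, length=2 (matching 'db' starting at position 1)
LZ77 triple: (5, 2, 'b')


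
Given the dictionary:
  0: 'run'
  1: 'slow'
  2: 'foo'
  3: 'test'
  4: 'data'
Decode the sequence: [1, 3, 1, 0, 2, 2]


Look up each index in the dictionary:
  1 -> 'slow'
  3 -> 'test'
  1 -> 'slow'
  0 -> 'run'
  2 -> 'foo'
  2 -> 'foo'

Decoded: "slow test slow run foo foo"


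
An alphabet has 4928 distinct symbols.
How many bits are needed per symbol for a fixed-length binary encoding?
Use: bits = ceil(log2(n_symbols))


log2(4928) = 12.2668
Bracket: 2^12 = 4096 < 4928 <= 2^13 = 8192
So ceil(log2(4928)) = 13

bits = ceil(log2(4928)) = ceil(12.2668) = 13 bits


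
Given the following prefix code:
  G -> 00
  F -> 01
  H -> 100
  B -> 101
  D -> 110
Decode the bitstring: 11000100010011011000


Decoding step by step:
Bits 110 -> D
Bits 00 -> G
Bits 100 -> H
Bits 01 -> F
Bits 00 -> G
Bits 110 -> D
Bits 110 -> D
Bits 00 -> G


Decoded message: DGHFGDDG


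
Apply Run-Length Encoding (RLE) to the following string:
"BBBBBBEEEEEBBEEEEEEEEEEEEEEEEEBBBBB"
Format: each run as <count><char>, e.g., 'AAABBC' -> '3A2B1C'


Scanning runs left to right:
  i=0: run of 'B' x 6 -> '6B'
  i=6: run of 'E' x 5 -> '5E'
  i=11: run of 'B' x 2 -> '2B'
  i=13: run of 'E' x 17 -> '17E'
  i=30: run of 'B' x 5 -> '5B'

RLE = 6B5E2B17E5B


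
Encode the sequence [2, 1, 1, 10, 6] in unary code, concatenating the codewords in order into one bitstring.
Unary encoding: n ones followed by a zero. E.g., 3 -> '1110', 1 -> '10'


Encode each number as n ones followed by a terminating 0:
  2 -> 110 (3 bits)
  1 -> 10 (2 bits)
  1 -> 10 (2 bits)
  10 -> 11111111110 (11 bits)
  6 -> 1111110 (7 bits)
Total length = 3 + 2 + 2 + 11 + 7 = 25 bits.

Unary([2, 1, 1, 10, 6]) = 1101010111111111101111110 (25 bits)


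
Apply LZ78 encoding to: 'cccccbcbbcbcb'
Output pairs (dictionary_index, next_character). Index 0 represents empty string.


LZ78 encoding steps:
Dictionary: {0: ''}
Step 1: w='' (idx 0), next='c' -> output (0, 'c'), add 'c' as idx 1
Step 2: w='c' (idx 1), next='c' -> output (1, 'c'), add 'cc' as idx 2
Step 3: w='cc' (idx 2), next='b' -> output (2, 'b'), add 'ccb' as idx 3
Step 4: w='c' (idx 1), next='b' -> output (1, 'b'), add 'cb' as idx 4
Step 5: w='' (idx 0), next='b' -> output (0, 'b'), add 'b' as idx 5
Step 6: w='cb' (idx 4), next='c' -> output (4, 'c'), add 'cbc' as idx 6
Step 7: w='b' (idx 5), end of input -> output (5, '')


Encoded: [(0, 'c'), (1, 'c'), (2, 'b'), (1, 'b'), (0, 'b'), (4, 'c'), (5, '')]


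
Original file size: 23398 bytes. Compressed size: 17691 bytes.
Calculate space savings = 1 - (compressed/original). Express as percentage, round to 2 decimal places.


ratio = compressed/original = 17691/23398 = 0.75609
savings = 1 - ratio = 1 - 0.75609 = 0.24391
as a percentage: 0.24391 * 100 = 24.39%

Space savings = 1 - 17691/23398 = 24.39%


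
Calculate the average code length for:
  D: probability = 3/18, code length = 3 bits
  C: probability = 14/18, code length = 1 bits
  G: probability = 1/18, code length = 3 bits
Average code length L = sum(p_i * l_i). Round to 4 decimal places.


Weighted contributions p_i * l_i:
  D: (3/18) * 3 = 9/18
  C: (14/18) * 1 = 14/18
  G: (1/18) * 3 = 3/18
Sum = (9 + 14 + 3)/18 = 26/18

L = 26/18 = 1.4444 bits/symbol


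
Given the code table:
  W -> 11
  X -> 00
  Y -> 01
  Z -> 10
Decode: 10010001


Decoding:
10 -> Z
01 -> Y
00 -> X
01 -> Y


Result: ZYXY


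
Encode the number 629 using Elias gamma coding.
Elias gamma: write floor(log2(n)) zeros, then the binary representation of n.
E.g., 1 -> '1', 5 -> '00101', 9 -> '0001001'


num_bits = floor(log2(629)) + 1 = 10
leading_zeros = num_bits - 1 = 9
binary(629) = 1001110101

Elias gamma(629) = '000000000' + '1001110101' = 0000000001001110101 (19 bits)


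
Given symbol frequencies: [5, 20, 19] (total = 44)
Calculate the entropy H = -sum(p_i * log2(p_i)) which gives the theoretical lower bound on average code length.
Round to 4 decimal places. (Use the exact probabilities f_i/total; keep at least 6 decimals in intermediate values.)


Per-symbol terms -p_i * log2(p_i) with p_i = f_i/44:
  p = 5/44 = 0.113636: log2(p) = -3.137504, -p*log2(p) = 0.356534
  p = 20/44 = 0.454545: log2(p) = -1.137504, -p*log2(p) = 0.517047
  p = 19/44 = 0.431818: log2(p) = -1.211504, -p*log2(p) = 0.523149
H = 0.356534 + 0.517047 + 0.523149 = 1.396730

H = 1.3967 bits/symbol


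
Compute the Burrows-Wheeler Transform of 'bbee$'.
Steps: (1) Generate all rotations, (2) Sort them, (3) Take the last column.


Rotations (sorted):
  0: $bbee -> last char: e
  1: bbee$ -> last char: $
  2: bee$b -> last char: b
  3: e$bbe -> last char: e
  4: ee$bb -> last char: b


BWT = e$beb


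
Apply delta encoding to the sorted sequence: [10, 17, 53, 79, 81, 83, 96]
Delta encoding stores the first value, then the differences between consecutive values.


First value: 10
Deltas:
  17 - 10 = 7
  53 - 17 = 36
  79 - 53 = 26
  81 - 79 = 2
  83 - 81 = 2
  96 - 83 = 13


Delta encoded: [10, 7, 36, 26, 2, 2, 13]


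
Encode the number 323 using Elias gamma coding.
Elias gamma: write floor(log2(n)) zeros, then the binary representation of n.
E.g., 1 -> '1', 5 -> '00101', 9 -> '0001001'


num_bits = floor(log2(323)) + 1 = 9
leading_zeros = num_bits - 1 = 8
binary(323) = 101000011

Elias gamma(323) = '00000000' + '101000011' = 00000000101000011 (17 bits)


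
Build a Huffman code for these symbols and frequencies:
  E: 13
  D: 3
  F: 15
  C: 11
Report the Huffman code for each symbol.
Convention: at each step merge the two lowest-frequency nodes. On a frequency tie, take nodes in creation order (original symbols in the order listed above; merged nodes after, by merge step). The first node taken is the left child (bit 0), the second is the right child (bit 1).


Huffman tree construction:
Step 1: Merge D(3) + C(11) = 14
Step 2: Merge E(13) + (D+C)(14) = 27
Step 3: Merge F(15) + (E+(D+C))(27) = 42
Read each symbol's code off the tree from the root (left child = 0, right child = 1).

Codes:
  E: 10 (length 2)
  D: 110 (length 3)
  F: 0 (length 1)
  C: 111 (length 3)
Average code length: 83/42 = 1.9762 bits/symbol
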